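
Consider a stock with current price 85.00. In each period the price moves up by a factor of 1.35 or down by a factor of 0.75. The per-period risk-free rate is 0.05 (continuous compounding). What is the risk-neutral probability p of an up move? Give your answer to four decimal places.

Risk-neutral probability p = (e^0.05 − 0.75)/(1.35 − 0.75) = 0.3013/0.6000 = 0.5021

p = 0.5021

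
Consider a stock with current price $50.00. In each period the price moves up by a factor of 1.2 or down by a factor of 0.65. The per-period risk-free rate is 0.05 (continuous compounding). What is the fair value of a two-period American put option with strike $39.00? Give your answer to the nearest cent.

Risk-neutral probability p = (e^0.05 − 0.65)/(1.2 − 0.65) = 0.4013/0.5500 = 0.7296
Terminal stock prices: S_uu = 72, S_ud = 39, S_dd = 21.13
Terminal payoffs (K − S): max(-33, 0) = 0, max(0, 0) = 0, max(17.87, 0) = 17.87
Node u (S = 60): continuation = e^(−0.05)·[0.7296·0.0000 + 0.2704·0.0000] = 0.0000; exercise value = 0.0000 ≤ continuation, so V_u = 0.0000
Node d (S = 32.5): continuation = e^(−0.05)·[0.7296·0.0000 + 0.2704·17.8750] = 4.5979; exercise value = 6.5000 > continuation, so V_d = 6.5000 (exercise)
Node 0 (S = 50): continuation = e^(−0.05)·[0.7296·0.0000 + 0.2704·6.5000] = 1.6720; exercise value = 0.0000 ≤ continuation, so V_0 = 1.6720

$1.67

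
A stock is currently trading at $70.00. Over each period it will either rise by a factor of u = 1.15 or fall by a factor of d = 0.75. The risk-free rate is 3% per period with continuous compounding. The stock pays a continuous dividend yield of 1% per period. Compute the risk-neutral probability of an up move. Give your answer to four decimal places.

p = 0.6755

Per-period risk-free factor R = e^0.03 = 1.0305; dividend-adjusted growth = e^(0.03−0.01) = 1.0202.
Risk-neutral probability p = (1.0202 − 0.75)/(1.15 − 0.75) = 0.2702/0.4000 = 0.6755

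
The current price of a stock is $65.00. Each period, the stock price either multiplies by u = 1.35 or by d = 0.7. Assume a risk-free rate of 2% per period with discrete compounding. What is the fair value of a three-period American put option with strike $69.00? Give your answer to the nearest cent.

$15.42

Risk-neutral probability p = (1 + 0.02 − 0.7)/(1.35 − 0.7) = 0.3200/0.6500 = 0.4923
Terminal stock prices: S_uuu = 159.9, S_uud = 82.92, S_udd = 43, S_ddd = 22.29
Terminal payoffs (K − S): max(-90.92, 0) = 0, max(-13.92, 0) = 0, max(26, 0) = 26, max(46.71, 0) = 46.71
Node uu (S = 118.5): continuation = 1/1.02·[0.4923·0.0000 + 0.5077·0.0000] = 0.0000; exercise value = 0.0000 ≤ continuation, so V_uu = 0.0000
Node ud (S = 61.42): continuation = 1/1.02·[0.4923·0.0000 + 0.5077·26.0025] = 12.9424; exercise value = 7.5750 ≤ continuation, so V_ud = 12.9424
Node dd (S = 31.85): continuation = 1/1.02·[0.4923·26.0025 + 0.5077·46.7050] = 35.7971; exercise value = 37.1500 > continuation, so V_dd = 37.1500 (exercise)
Node u (S = 87.75): continuation = 1/1.02·[0.4923·0.0000 + 0.5077·12.9424] = 6.4419; exercise value = 0.0000 ≤ continuation, so V_u = 6.4419
Node d (S = 45.5): continuation = 1/1.02·[0.4923·12.9424 + 0.5077·37.1500] = 24.7377; exercise value = 23.5000 ≤ continuation, so V_d = 24.7377
Node 0 (S = 65): continuation = 1/1.02·[0.4923·6.4419 + 0.5077·24.7377] = 15.4221; exercise value = 4.0000 ≤ continuation, so V_0 = 15.4221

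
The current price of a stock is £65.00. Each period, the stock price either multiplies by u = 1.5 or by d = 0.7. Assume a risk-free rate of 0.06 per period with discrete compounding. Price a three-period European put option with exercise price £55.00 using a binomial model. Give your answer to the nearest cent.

Risk-neutral probability p = (1 + 0.06 − 0.7)/(1.5 − 0.7) = 0.3600/0.8000 = 0.4500
Terminal stock prices: S_uuu = 219.4, S_uud = 102.4, S_udd = 47.77, S_ddd = 22.29
Terminal payoffs (K − S): max(-164.4, 0) = 0, max(-47.38, 0) = 0, max(7.225, 0) = 7.225, max(32.71, 0) = 32.71
Node uu (S = 146.2): V_uu = 1/1.06·[0.4500·0.0000 + 0.5500·0.0000] = 0.0000
Node ud (S = 68.25): V_ud = 1/1.06·[0.4500·0.0000 + 0.5500·7.2250] = 3.7488
Node dd (S = 31.85): V_dd = 1/1.06·[0.4500·7.2250 + 0.5500·32.7050] = 20.0368
Node u (S = 97.5): V_u = 1/1.06·[0.4500·0.0000 + 0.5500·3.7488] = 1.9451
Node d (S = 45.5): V_d = 1/1.06·[0.4500·3.7488 + 0.5500·20.0368] = 11.9879
Node 0 (S = 65): V_0 = 1/1.06·[0.4500·1.9451 + 0.5500·11.9879] = 7.0459

£7.05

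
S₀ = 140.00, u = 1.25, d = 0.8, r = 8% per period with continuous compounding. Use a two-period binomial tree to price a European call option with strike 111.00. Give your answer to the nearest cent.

Risk-neutral probability p = (e^0.08 − 0.8)/(1.25 − 0.8) = 0.2833/0.4500 = 0.6295
Terminal stock prices: S_uu = 218.8, S_ud = 140, S_dd = 89.6
Terminal payoffs (S − K): max(107.8, 0) = 107.8, max(29, 0) = 29, max(-21.4, 0) = 0
Node u (S = 175): V_u = e^(−0.08)·[0.6295·107.7500 + 0.3705·29.0000] = 72.5341
Node d (S = 112): V_d = e^(−0.08)·[0.6295·29.0000 + 0.3705·0.0000] = 16.8527
Node 0 (S = 140): V_0 = e^(−0.08)·[0.6295·72.5341 + 0.3705·16.8527] = 47.9149

47.91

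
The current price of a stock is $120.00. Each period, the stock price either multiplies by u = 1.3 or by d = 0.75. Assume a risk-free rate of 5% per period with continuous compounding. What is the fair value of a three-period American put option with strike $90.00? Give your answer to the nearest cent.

$4.60

Risk-neutral probability p = (e^0.05 − 0.75)/(1.3 − 0.75) = 0.3013/0.5500 = 0.5478
Terminal stock prices: S_uuu = 263.6, S_uud = 152.1, S_udd = 87.75, S_ddd = 50.62
Terminal payoffs (K − S): max(-173.6, 0) = 0, max(-62.1, 0) = 0, max(2.25, 0) = 2.25, max(39.38, 0) = 39.38
Node uu (S = 202.8): continuation = e^(−0.05)·[0.5478·0.0000 + 0.4522·0.0000] = 0.0000; exercise value = 0.0000 ≤ continuation, so V_uu = 0.0000
Node ud (S = 117): continuation = e^(−0.05)·[0.5478·0.0000 + 0.4522·2.2500] = 0.9679; exercise value = 0.0000 ≤ continuation, so V_ud = 0.9679
Node dd (S = 67.5): continuation = e^(−0.05)·[0.5478·2.2500 + 0.4522·39.3750] = 18.1106; exercise value = 22.5000 > continuation, so V_dd = 22.5000 (exercise)
Node u (S = 156): continuation = e^(−0.05)·[0.5478·0.0000 + 0.4522·0.9679] = 0.4164; exercise value = 0.0000 ≤ continuation, so V_u = 0.4164
Node d (S = 90): continuation = e^(−0.05)·[0.5478·0.9679 + 0.4522·22.5000] = 10.1833; exercise value = 0.0000 ≤ continuation, so V_d = 10.1833
Node 0 (S = 120): continuation = e^(−0.05)·[0.5478·0.4164 + 0.4522·10.1833] = 4.5976; exercise value = 0.0000 ≤ continuation, so V_0 = 4.5976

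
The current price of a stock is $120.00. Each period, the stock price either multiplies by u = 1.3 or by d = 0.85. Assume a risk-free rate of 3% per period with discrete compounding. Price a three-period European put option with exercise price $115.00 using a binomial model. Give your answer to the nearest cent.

Risk-neutral probability p = (1 + 0.03 − 0.85)/(1.3 − 0.85) = 0.1800/0.4500 = 0.4000
Terminal stock prices: S_uuu = 263.6, S_uud = 172.4, S_udd = 112.7, S_ddd = 73.69
Terminal payoffs (K − S): max(-148.6, 0) = 0, max(-57.38, 0) = 0, max(2.29, 0) = 2.29, max(41.31, 0) = 41.31
Node uu (S = 202.8): V_uu = 1/1.03·[0.4000·0.0000 + 0.6000·0.0000] = 0.0000
Node ud (S = 132.6): V_ud = 1/1.03·[0.4000·0.0000 + 0.6000·2.2900] = 1.3340
Node dd (S = 86.7): V_dd = 1/1.03·[0.4000·2.2900 + 0.6000·41.3050] = 24.9505
Node u (S = 156): V_u = 1/1.03·[0.4000·0.0000 + 0.6000·1.3340] = 0.7771
Node d (S = 102): V_d = 1/1.03·[0.4000·1.3340 + 0.6000·24.9505] = 15.0523
Node 0 (S = 120): V_0 = 1/1.03·[0.4000·0.7771 + 0.6000·15.0523] = 9.0701

$9.07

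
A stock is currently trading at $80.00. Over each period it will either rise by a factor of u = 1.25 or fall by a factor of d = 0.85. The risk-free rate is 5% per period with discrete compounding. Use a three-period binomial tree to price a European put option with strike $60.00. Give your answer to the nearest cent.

Risk-neutral probability p = (1 + 0.05 − 0.85)/(1.25 − 0.85) = 0.2000/0.4000 = 0.5000
Terminal stock prices: S_uuu = 156.2, S_uud = 106.2, S_udd = 72.25, S_ddd = 49.13
Terminal payoffs (K − S): max(-96.25, 0) = 0, max(-46.25, 0) = 0, max(-12.25, 0) = 0, max(10.87, 0) = 10.87
Node uu (S = 125): V_uu = 1/1.05·[0.5000·0.0000 + 0.5000·0.0000] = 0.0000
Node ud (S = 85): V_ud = 1/1.05·[0.5000·0.0000 + 0.5000·0.0000] = 0.0000
Node dd (S = 57.8): V_dd = 1/1.05·[0.5000·0.0000 + 0.5000·10.8700] = 5.1762
Node u (S = 100): V_u = 1/1.05·[0.5000·0.0000 + 0.5000·0.0000] = 0.0000
Node d (S = 68): V_d = 1/1.05·[0.5000·0.0000 + 0.5000·5.1762] = 2.4649
Node 0 (S = 80): V_0 = 1/1.05·[0.5000·0.0000 + 0.5000·2.4649] = 1.1737

$1.17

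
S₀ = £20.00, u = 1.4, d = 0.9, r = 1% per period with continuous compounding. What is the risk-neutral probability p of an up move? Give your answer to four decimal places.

Risk-neutral probability p = (e^0.01 − 0.9)/(1.4 − 0.9) = 0.1101/0.5000 = 0.2201

p = 0.2201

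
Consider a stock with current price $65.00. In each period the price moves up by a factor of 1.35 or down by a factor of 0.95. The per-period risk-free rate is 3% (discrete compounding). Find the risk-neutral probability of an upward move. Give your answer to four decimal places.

Risk-neutral probability p = (1 + 0.03 − 0.95)/(1.35 − 0.95) = 0.0800/0.4000 = 0.2000

p = 0.2000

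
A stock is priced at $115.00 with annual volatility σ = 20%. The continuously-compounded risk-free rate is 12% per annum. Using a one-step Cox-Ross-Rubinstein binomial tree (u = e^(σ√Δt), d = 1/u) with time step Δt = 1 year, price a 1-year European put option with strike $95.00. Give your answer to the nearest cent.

CRR parameters: u = e^(σ√Δt) = e^(0.2·√1) = 1.2214, d = 1/u = 0.8187
Per-period rate: rΔt = 0.12·1 = 0.12, so R = e^0.12 = 1.1275
Risk-neutral probability p = (e^0.12 − 0.8187)/(1.2214 − 0.8187) = 0.3088/0.4027 = 0.7668
Terminal stock prices: S_u = 140.5, S_d = 94.15
Terminal payoffs (K − S): max(-45.46, 0) = 0, max(0.846, 0) = 0.846
Node 0 (S = 115): V_0 = e^(−0.12)·[0.7668·0.0000 + 0.2332·0.8460] = 0.1750

$0.17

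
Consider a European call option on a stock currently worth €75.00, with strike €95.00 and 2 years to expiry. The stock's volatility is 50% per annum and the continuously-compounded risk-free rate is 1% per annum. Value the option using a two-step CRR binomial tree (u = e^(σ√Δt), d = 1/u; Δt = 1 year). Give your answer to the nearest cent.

CRR parameters: u = e^(σ√Δt) = e^(0.5·√1) = 1.6487, d = 1/u = 0.6065
Per-period rate: rΔt = 0.01·1 = 0.01, so R = e^0.01 = 1.0101
Risk-neutral probability p = (e^0.01 − 0.6065)/(1.6487 − 0.6065) = 0.4035/1.0422 = 0.3872
Terminal stock prices: S_uu = 203.9, S_ud = 75, S_dd = 27.59
Terminal payoffs (S − K): max(108.9, 0) = 108.9, max(-20, 0) = 0, max(-67.41, 0) = 0
Node u (S = 123.7): V_u = e^(−0.01)·[0.3872·108.8711 + 0.6128·0.0000] = 41.7337
Node d (S = 45.49): V_d = e^(−0.01)·[0.3872·0.0000 + 0.6128·0.0000] = 0.0000
Node 0 (S = 75): V_0 = e^(−0.01)·[0.3872·41.7337 + 0.6128·0.0000] = 15.9979

€16.00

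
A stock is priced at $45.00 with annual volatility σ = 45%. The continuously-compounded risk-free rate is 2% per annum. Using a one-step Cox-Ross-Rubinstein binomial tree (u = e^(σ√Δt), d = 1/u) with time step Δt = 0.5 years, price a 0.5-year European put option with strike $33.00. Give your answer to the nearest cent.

$0.15

CRR parameters: u = e^(σ√Δt) = e^(0.45·√0.5) = 1.3746, d = 1/u = 0.7275
Per-period rate: rΔt = 0.02·0.5 = 0.01, so R = e^0.01 = 1.0101
Risk-neutral probability p = (e^0.01 − 0.7275)/(1.3746 − 0.7275) = 0.2826/0.6472 = 0.4366
Terminal stock prices: S_u = 61.86, S_d = 32.74
Terminal payoffs (K − S): max(-28.86, 0) = 0, max(0.2644, 0) = 0.2644
Node 0 (S = 45): V_0 = e^(−0.01)·[0.4366·0.0000 + 0.5634·0.2644] = 0.1474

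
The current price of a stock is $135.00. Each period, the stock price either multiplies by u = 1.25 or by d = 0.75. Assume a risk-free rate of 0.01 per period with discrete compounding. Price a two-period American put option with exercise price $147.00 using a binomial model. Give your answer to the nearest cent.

Risk-neutral probability p = (1 + 0.01 − 0.75)/(1.25 − 0.75) = 0.2600/0.5000 = 0.5200
Terminal stock prices: S_uu = 210.9, S_ud = 126.6, S_dd = 75.94
Terminal payoffs (K − S): max(-63.94, 0) = 0, max(20.44, 0) = 20.44, max(71.06, 0) = 71.06
Node u (S = 168.8): continuation = 1/1.01·[0.5200·0.0000 + 0.4800·20.4375] = 9.7129; exercise value = 0.0000 ≤ continuation, so V_u = 9.7129
Node d (S = 101.2): continuation = 1/1.01·[0.5200·20.4375 + 0.4800·71.0625] = 44.2946; exercise value = 45.7500 > continuation, so V_d = 45.7500 (exercise)
Node 0 (S = 135): continuation = 1/1.01·[0.5200·9.7129 + 0.4800·45.7500] = 26.7433; exercise value = 12.0000 ≤ continuation, so V_0 = 26.7433

$26.74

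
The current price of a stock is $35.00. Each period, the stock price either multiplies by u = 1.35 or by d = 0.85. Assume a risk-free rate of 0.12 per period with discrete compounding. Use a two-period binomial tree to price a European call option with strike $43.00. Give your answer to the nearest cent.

Risk-neutral probability p = (1 + 0.12 − 0.85)/(1.35 − 0.85) = 0.2700/0.5000 = 0.5400
Terminal stock prices: S_uu = 63.79, S_ud = 40.16, S_dd = 25.29
Terminal payoffs (S − K): max(20.79, 0) = 20.79, max(-2.837, 0) = 0, max(-17.71, 0) = 0
Node u (S = 47.25): V_u = 1/1.12·[0.5400·20.7875 + 0.4600·0.0000] = 10.0225
Node d (S = 29.75): V_d = 1/1.12·[0.5400·0.0000 + 0.4600·0.0000] = 0.0000
Node 0 (S = 35): V_0 = 1/1.12·[0.5400·10.0225 + 0.4600·0.0000] = 4.8323

$4.83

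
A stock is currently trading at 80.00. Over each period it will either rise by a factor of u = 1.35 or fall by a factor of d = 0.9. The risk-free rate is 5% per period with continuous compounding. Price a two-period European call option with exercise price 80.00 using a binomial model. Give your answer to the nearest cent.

13.67

Risk-neutral probability p = (e^0.05 − 0.9)/(1.35 − 0.9) = 0.1513/0.4500 = 0.3362
Terminal stock prices: S_uu = 145.8, S_ud = 97.2, S_dd = 64.8
Terminal payoffs (S − K): max(65.8, 0) = 65.8, max(17.2, 0) = 17.2, max(-15.2, 0) = 0
Node u (S = 108): V_u = e^(−0.05)·[0.3362·65.8000 + 0.6638·17.2000] = 31.9016
Node d (S = 72): V_d = e^(−0.05)·[0.3362·17.2000 + 0.6638·0.0000] = 5.4999
Node 0 (S = 80): V_0 = e^(−0.05)·[0.3362·31.9016 + 0.6638·5.4999] = 13.6740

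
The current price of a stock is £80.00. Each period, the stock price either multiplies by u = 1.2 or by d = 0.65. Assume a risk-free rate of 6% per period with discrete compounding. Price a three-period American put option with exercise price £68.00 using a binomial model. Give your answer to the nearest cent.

£4.95

Risk-neutral probability p = (1 + 0.06 − 0.65)/(1.2 − 0.65) = 0.4100/0.5500 = 0.7455
Terminal stock prices: S_uuu = 138.2, S_uud = 74.88, S_udd = 40.56, S_ddd = 21.97
Terminal payoffs (K − S): max(-70.24, 0) = 0, max(-6.88, 0) = 0, max(27.44, 0) = 27.44, max(46.03, 0) = 46.03
Node uu (S = 115.2): continuation = 1/1.06·[0.7455·0.0000 + 0.2545·0.0000] = 0.0000; exercise value = 0.0000 ≤ continuation, so V_uu = 0.0000
Node ud (S = 62.4): continuation = 1/1.06·[0.7455·0.0000 + 0.2545·27.4400] = 6.5894; exercise value = 5.6000 ≤ continuation, so V_ud = 6.5894
Node dd (S = 33.8): continuation = 1/1.06·[0.7455·27.4400 + 0.2545·46.0300] = 30.3509; exercise value = 34.2000 > continuation, so V_dd = 34.2000 (exercise)
Node u (S = 96): continuation = 1/1.06·[0.7455·0.0000 + 0.2545·6.5894] = 1.5824; exercise value = 0.0000 ≤ continuation, so V_u = 1.5824
Node d (S = 52): continuation = 1/1.06·[0.7455·6.5894 + 0.2545·34.2000] = 12.8467; exercise value = 16.0000 > continuation, so V_d = 16.0000 (exercise)
Node 0 (S = 80): continuation = 1/1.06·[0.7455·1.5824 + 0.2545·16.0000] = 4.9550; exercise value = 0.0000 ≤ continuation, so V_0 = 4.9550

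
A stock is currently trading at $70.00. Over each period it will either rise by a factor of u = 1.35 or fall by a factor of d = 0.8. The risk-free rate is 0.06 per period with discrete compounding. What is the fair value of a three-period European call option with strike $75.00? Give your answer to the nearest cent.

Risk-neutral probability p = (1 + 0.06 − 0.8)/(1.35 − 0.8) = 0.2600/0.5500 = 0.4727
Terminal stock prices: S_uuu = 172.2, S_uud = 102.1, S_udd = 60.48, S_ddd = 35.84
Terminal payoffs (S − K): max(97.23, 0) = 97.23, max(27.06, 0) = 27.06, max(-14.52, 0) = 0, max(-39.16, 0) = 0
Node uu (S = 127.6): V_uu = 1/1.06·[0.4727·97.2263 + 0.5273·27.0600] = 56.8203
Node ud (S = 75.6): V_ud = 1/1.06·[0.4727·27.0600 + 0.5273·0.0000] = 12.0679
Node dd (S = 44.8): V_dd = 1/1.06·[0.4727·0.0000 + 0.5273·0.0000] = 0.0000
Node u (S = 94.5): V_u = 1/1.06·[0.4727·56.8203 + 0.5273·12.0679] = 31.3430
Node d (S = 56): V_d = 1/1.06·[0.4727·12.0679 + 0.5273·0.0000] = 5.3819
Node 0 (S = 70): V_0 = 1/1.06·[0.4727·31.3430 + 0.5273·5.3819] = 16.6551

$16.66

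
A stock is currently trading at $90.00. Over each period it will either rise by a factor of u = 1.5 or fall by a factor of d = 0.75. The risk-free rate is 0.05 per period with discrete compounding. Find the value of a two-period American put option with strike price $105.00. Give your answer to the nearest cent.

$22.24

Risk-neutral probability p = (1 + 0.05 − 0.75)/(1.5 − 0.75) = 0.3000/0.7500 = 0.4000
Terminal stock prices: S_uu = 202.5, S_ud = 101.2, S_dd = 50.62
Terminal payoffs (K − S): max(-97.5, 0) = 0, max(3.75, 0) = 3.75, max(54.38, 0) = 54.38
Node u (S = 135): continuation = 1/1.05·[0.4000·0.0000 + 0.6000·3.7500] = 2.1429; exercise value = 0.0000 ≤ continuation, so V_u = 2.1429
Node d (S = 67.5): continuation = 1/1.05·[0.4000·3.7500 + 0.6000·54.3750] = 32.5000; exercise value = 37.5000 > continuation, so V_d = 37.5000 (exercise)
Node 0 (S = 90): continuation = 1/1.05·[0.4000·2.1429 + 0.6000·37.5000] = 22.2449; exercise value = 15.0000 ≤ continuation, so V_0 = 22.2449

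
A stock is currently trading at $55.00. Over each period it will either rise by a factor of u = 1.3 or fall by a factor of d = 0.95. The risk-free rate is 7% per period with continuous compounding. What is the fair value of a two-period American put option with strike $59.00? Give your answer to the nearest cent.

Risk-neutral probability p = (e^0.07 − 0.95)/(1.3 − 0.95) = 0.1225/0.3500 = 0.3500
Terminal stock prices: S_uu = 92.95, S_ud = 67.92, S_dd = 49.64
Terminal payoffs (K − S): max(-33.95, 0) = 0, max(-8.925, 0) = 0, max(9.363, 0) = 9.363
Node u (S = 71.5): continuation = e^(−0.07)·[0.3500·0.0000 + 0.6500·0.0000] = 0.0000; exercise value = 0.0000 ≤ continuation, so V_u = 0.0000
Node d (S = 52.25): continuation = e^(−0.07)·[0.3500·0.0000 + 0.6500·9.3625] = 5.6740; exercise value = 6.7500 > continuation, so V_d = 6.7500 (exercise)
Node 0 (S = 55): continuation = e^(−0.07)·[0.3500·0.0000 + 0.6500·6.7500] = 4.0907; exercise value = 4.0000 ≤ continuation, so V_0 = 4.0907

$4.09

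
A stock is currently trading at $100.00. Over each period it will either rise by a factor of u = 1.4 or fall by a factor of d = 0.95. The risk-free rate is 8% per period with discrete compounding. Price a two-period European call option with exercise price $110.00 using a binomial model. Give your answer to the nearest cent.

$14.26

Risk-neutral probability p = (1 + 0.08 − 0.95)/(1.4 − 0.95) = 0.1300/0.4500 = 0.2889
Terminal stock prices: S_uu = 196, S_ud = 133, S_dd = 90.25
Terminal payoffs (S − K): max(86, 0) = 86, max(23, 0) = 23, max(-19.75, 0) = 0
Node u (S = 140): V_u = 1/1.08·[0.2889·86.0000 + 0.7111·23.0000] = 38.1481
Node d (S = 95): V_d = 1/1.08·[0.2889·23.0000 + 0.7111·0.0000] = 6.1523
Node 0 (S = 100): V_0 = 1/1.08·[0.2889·38.1481 + 0.7111·6.1523] = 14.2551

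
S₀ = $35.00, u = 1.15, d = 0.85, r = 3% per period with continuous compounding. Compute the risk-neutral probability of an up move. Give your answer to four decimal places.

Risk-neutral probability p = (e^0.03 − 0.85)/(1.15 − 0.85) = 0.1805/0.3000 = 0.6015

p = 0.6015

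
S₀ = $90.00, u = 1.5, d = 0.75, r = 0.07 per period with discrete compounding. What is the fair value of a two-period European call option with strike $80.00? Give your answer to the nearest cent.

Risk-neutral probability p = (1 + 0.07 − 0.75)/(1.5 − 0.75) = 0.3200/0.7500 = 0.4267
Terminal stock prices: S_uu = 202.5, S_ud = 101.2, S_dd = 50.62
Terminal payoffs (S − K): max(122.5, 0) = 122.5, max(21.25, 0) = 21.25, max(-29.38, 0) = 0
Node u (S = 135): V_u = 1/1.07·[0.4267·122.5000 + 0.5733·21.2500] = 60.2336
Node d (S = 67.5): V_d = 1/1.07·[0.4267·21.2500 + 0.5733·0.0000] = 8.4735
Node 0 (S = 90): V_0 = 1/1.07·[0.4267·60.2336 + 0.5733·8.4735] = 28.5587

$28.56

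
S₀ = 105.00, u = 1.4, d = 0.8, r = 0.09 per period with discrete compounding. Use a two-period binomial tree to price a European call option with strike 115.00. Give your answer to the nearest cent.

18.95

Risk-neutral probability p = (1 + 0.09 − 0.8)/(1.4 − 0.8) = 0.2900/0.6000 = 0.4833
Terminal stock prices: S_uu = 205.8, S_ud = 117.6, S_dd = 67.2
Terminal payoffs (S − K): max(90.8, 0) = 90.8, max(2.6, 0) = 2.6, max(-47.8, 0) = 0
Node u (S = 147): V_u = 1/1.09·[0.4833·90.8000 + 0.5167·2.6000] = 41.4954
Node d (S = 84): V_d = 1/1.09·[0.4833·2.6000 + 0.5167·0.0000] = 1.1529
Node 0 (S = 105): V_0 = 1/1.09·[0.4833·41.4954 + 0.5167·1.1529] = 18.9466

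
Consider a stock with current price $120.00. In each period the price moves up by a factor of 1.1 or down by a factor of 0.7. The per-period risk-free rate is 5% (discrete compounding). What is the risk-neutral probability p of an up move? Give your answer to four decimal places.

Risk-neutral probability p = (1 + 0.05 − 0.7)/(1.1 − 0.7) = 0.3500/0.4000 = 0.8750

p = 0.8750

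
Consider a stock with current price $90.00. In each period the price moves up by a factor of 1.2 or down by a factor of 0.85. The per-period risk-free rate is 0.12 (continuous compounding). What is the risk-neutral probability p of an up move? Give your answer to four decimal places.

p = 0.7928

Risk-neutral probability p = (e^0.12 − 0.85)/(1.2 − 0.85) = 0.2775/0.3500 = 0.7928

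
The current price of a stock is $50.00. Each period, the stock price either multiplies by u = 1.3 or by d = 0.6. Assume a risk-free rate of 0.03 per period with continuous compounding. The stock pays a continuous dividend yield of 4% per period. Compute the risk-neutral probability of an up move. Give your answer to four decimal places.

p = 0.5572

Per-period risk-free factor R = e^0.03 = 1.0305; dividend-adjusted growth = e^(0.03−0.04) = 0.9900.
Risk-neutral probability p = (0.9900 − 0.6)/(1.3 − 0.6) = 0.3900/0.7000 = 0.5572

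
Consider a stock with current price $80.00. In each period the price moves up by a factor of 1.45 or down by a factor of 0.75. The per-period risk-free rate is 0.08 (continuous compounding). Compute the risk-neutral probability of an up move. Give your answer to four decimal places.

Risk-neutral probability p = (e^0.08 − 0.75)/(1.45 − 0.75) = 0.3333/0.7000 = 0.4761

p = 0.4761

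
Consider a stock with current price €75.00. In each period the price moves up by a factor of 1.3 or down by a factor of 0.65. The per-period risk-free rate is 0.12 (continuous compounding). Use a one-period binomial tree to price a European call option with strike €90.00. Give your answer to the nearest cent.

€4.89

Risk-neutral probability p = (e^0.12 − 0.65)/(1.3 − 0.65) = 0.4775/0.6500 = 0.7346
Terminal stock prices: S_u = 97.5, S_d = 48.75
Terminal payoffs (S − K): max(7.5, 0) = 7.5, max(-41.25, 0) = 0
Node 0 (S = 75): V_0 = e^(−0.12)·[0.7346·7.5000 + 0.2654·0.0000] = 4.8866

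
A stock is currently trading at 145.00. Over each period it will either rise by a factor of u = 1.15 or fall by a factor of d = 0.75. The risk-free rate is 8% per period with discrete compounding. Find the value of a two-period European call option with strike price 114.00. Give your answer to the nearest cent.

48.12

Risk-neutral probability p = (1 + 0.08 − 0.75)/(1.15 − 0.75) = 0.3300/0.4000 = 0.8250
Terminal stock prices: S_uu = 191.8, S_ud = 125.1, S_dd = 81.56
Terminal payoffs (S − K): max(77.76, 0) = 77.76, max(11.06, 0) = 11.06, max(-32.44, 0) = 0
Node u (S = 166.8): V_u = 1/1.08·[0.8250·77.7625 + 0.1750·11.0625] = 61.1944
Node d (S = 108.8): V_d = 1/1.08·[0.8250·11.0625 + 0.1750·0.0000] = 8.4505
Node 0 (S = 145): V_0 = 1/1.08·[0.8250·61.1944 + 0.1750·8.4505] = 48.1151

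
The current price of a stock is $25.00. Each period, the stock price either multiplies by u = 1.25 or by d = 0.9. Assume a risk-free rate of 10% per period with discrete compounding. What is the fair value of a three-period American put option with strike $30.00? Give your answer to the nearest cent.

$5.00

Risk-neutral probability p = (1 + 0.1 − 0.9)/(1.25 − 0.9) = 0.2000/0.3500 = 0.5714
Terminal stock prices: S_uuu = 48.83, S_uud = 35.16, S_udd = 25.31, S_ddd = 18.23
Terminal payoffs (K − S): max(-18.83, 0) = 0, max(-5.156, 0) = 0, max(4.688, 0) = 4.688, max(11.77, 0) = 11.77
Node uu (S = 39.06): continuation = 1/1.1·[0.5714·0.0000 + 0.4286·0.0000] = 0.0000; exercise value = 0.0000 ≤ continuation, so V_uu = 0.0000
Node ud (S = 28.12): continuation = 1/1.1·[0.5714·0.0000 + 0.4286·4.6875] = 1.8263; exercise value = 1.8750 > continuation, so V_ud = 1.8750 (exercise)
Node dd (S = 20.25): continuation = 1/1.1·[0.5714·4.6875 + 0.4286·11.7750] = 7.0227; exercise value = 9.7500 > continuation, so V_dd = 9.7500 (exercise)
Node u (S = 31.25): continuation = 1/1.1·[0.5714·0.0000 + 0.4286·1.8750] = 0.7305; exercise value = 0.0000 ≤ continuation, so V_u = 0.7305
Node d (S = 22.5): continuation = 1/1.1·[0.5714·1.8750 + 0.4286·9.7500] = 4.7727; exercise value = 7.5000 > continuation, so V_d = 7.5000 (exercise)
Node 0 (S = 25): continuation = 1/1.1·[0.5714·0.7305 + 0.4286·7.5000] = 3.3016; exercise value = 5.0000 > continuation, so V_0 = 5.0000 (exercise)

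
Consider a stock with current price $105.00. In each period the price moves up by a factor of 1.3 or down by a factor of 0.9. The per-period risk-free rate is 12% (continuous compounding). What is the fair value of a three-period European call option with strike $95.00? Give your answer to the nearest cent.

$39.75

Risk-neutral probability p = (e^0.12 − 0.9)/(1.3 − 0.9) = 0.2275/0.4000 = 0.5687
Terminal stock prices: S_uuu = 230.7, S_uud = 159.7, S_udd = 110.6, S_ddd = 76.55
Terminal payoffs (S − K): max(135.7, 0) = 135.7, max(64.71, 0) = 64.71, max(15.57, 0) = 15.57, max(-18.45, 0) = 0
Node uu (S = 177.5): V_uu = e^(−0.12)·[0.5687·135.6850 + 0.4313·64.7050] = 93.1926
Node ud (S = 122.9): V_ud = e^(−0.12)·[0.5687·64.7050 + 0.4313·15.5650] = 38.5926
Node dd (S = 85.05): V_dd = e^(−0.12)·[0.5687·15.5650 + 0.4313·0.0000] = 7.8514
Node u (S = 136.5): V_u = e^(−0.12)·[0.5687·93.1926 + 0.4313·38.5926] = 61.7704
Node d (S = 94.5): V_d = e^(−0.12)·[0.5687·38.5926 + 0.4313·7.8514] = 22.4703
Node 0 (S = 105): V_0 = e^(−0.12)·[0.5687·61.7704 + 0.4313·22.4703] = 39.7535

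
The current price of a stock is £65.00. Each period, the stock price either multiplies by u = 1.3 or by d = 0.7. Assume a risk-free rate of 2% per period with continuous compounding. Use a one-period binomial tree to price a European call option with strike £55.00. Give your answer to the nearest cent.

Risk-neutral probability p = (e^0.02 − 0.7)/(1.3 − 0.7) = 0.3202/0.6000 = 0.5337
Terminal stock prices: S_u = 84.5, S_d = 45.5
Terminal payoffs (S − K): max(29.5, 0) = 29.5, max(-9.5, 0) = 0
Node 0 (S = 65): V_0 = e^(−0.02)·[0.5337·29.5000 + 0.4663·0.0000] = 15.4315

£15.43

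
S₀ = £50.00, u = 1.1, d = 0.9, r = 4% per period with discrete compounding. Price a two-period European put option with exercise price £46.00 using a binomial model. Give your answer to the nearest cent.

£0.46

Risk-neutral probability p = (1 + 0.04 − 0.9)/(1.1 − 0.9) = 0.1400/0.2000 = 0.7000
Terminal stock prices: S_uu = 60.5, S_ud = 49.5, S_dd = 40.5
Terminal payoffs (K − S): max(-14.5, 0) = 0, max(-3.5, 0) = 0, max(5.5, 0) = 5.5
Node u (S = 55): V_u = 1/1.04·[0.7000·0.0000 + 0.3000·0.0000] = 0.0000
Node d (S = 45): V_d = 1/1.04·[0.7000·0.0000 + 0.3000·5.5000] = 1.5865
Node 0 (S = 50): V_0 = 1/1.04·[0.7000·0.0000 + 0.3000·1.5865] = 0.4577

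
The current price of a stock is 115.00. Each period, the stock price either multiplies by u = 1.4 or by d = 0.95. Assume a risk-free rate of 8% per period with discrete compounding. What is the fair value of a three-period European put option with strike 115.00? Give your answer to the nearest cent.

Risk-neutral probability p = (1 + 0.08 − 0.95)/(1.4 − 0.95) = 0.1300/0.4500 = 0.2889
Terminal stock prices: S_uuu = 315.6, S_uud = 214.1, S_udd = 145.3, S_ddd = 98.6
Terminal payoffs (K − S): max(-200.6, 0) = 0, max(-99.13, 0) = 0, max(-30.3, 0) = 0, max(16.4, 0) = 16.4
Node uu (S = 225.4): V_uu = 1/1.08·[0.2889·0.0000 + 0.7111·0.0000] = 0.0000
Node ud (S = 152.9): V_ud = 1/1.08·[0.2889·0.0000 + 0.7111·0.0000] = 0.0000
Node dd (S = 103.8): V_dd = 1/1.08·[0.2889·0.0000 + 0.7111·16.4019] = 10.7996
Node u (S = 161): V_u = 1/1.08·[0.2889·0.0000 + 0.7111·0.0000] = 0.0000
Node d (S = 109.2): V_d = 1/1.08·[0.2889·0.0000 + 0.7111·10.7996] = 7.1108
Node 0 (S = 115): V_0 = 1/1.08·[0.2889·0.0000 + 0.7111·7.1108] = 4.6820

4.68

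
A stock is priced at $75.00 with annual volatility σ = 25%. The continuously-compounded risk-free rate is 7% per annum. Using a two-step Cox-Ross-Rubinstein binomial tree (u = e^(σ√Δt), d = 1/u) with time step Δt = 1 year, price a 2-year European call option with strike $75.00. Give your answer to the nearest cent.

$14.29

CRR parameters: u = e^(σ√Δt) = e^(0.25·√1) = 1.2840, d = 1/u = 0.7788
Per-period rate: rΔt = 0.07·1 = 0.07, so R = e^0.07 = 1.0725
Risk-neutral probability p = (e^0.07 − 0.7788)/(1.2840 − 0.7788) = 0.2937/0.5052 = 0.5813
Terminal stock prices: S_uu = 123.7, S_ud = 75, S_dd = 45.49
Terminal payoffs (S − K): max(48.65, 0) = 48.65, max(0, 0) = 0, max(-29.51, 0) = 0
Node u (S = 96.3): V_u = e^(−0.07)·[0.5813·48.6541 + 0.4187·0.0000] = 26.3724
Node d (S = 58.41): V_d = e^(−0.07)·[0.5813·0.0000 + 0.4187·0.0000] = 0.0000
Node 0 (S = 75): V_0 = e^(−0.07)·[0.5813·26.3724 + 0.4187·0.0000] = 14.2948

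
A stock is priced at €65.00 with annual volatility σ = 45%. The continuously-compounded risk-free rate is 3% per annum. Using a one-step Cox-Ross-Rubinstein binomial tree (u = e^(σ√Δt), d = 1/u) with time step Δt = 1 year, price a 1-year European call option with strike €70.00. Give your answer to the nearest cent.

€13.08

CRR parameters: u = e^(σ√Δt) = e^(0.45·√1) = 1.5683, d = 1/u = 0.6376
Per-period rate: rΔt = 0.03·1 = 0.03, so R = e^0.03 = 1.0305
Risk-neutral probability p = (e^0.03 − 0.6376)/(1.5683 − 0.6376) = 0.3928/0.9307 = 0.4221
Terminal stock prices: S_u = 101.9, S_d = 41.45
Terminal payoffs (S − K): max(31.94, 0) = 31.94, max(-28.55, 0) = 0
Node 0 (S = 65): V_0 = e^(−0.03)·[0.4221·31.9403 + 0.5779·0.0000] = 13.0830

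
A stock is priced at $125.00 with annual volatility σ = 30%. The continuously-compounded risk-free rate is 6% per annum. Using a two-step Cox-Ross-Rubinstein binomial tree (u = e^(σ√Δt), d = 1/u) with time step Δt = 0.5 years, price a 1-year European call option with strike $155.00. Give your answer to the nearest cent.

$9.13

CRR parameters: u = e^(σ√Δt) = e^(0.3·√0.5) = 1.2363, d = 1/u = 0.8089
Per-period rate: rΔt = 0.06·0.5 = 0.03, so R = e^0.03 = 1.0305
Risk-neutral probability p = (e^0.03 − 0.8089)/(1.2363 − 0.8089) = 0.2216/0.4275 = 0.5184
Terminal stock prices: S_uu = 191.1, S_ud = 125, S_dd = 81.78
Terminal payoffs (S − K): max(36.06, 0) = 36.06, max(-30, 0) = 0, max(-73.22, 0) = 0
Node u (S = 154.5): V_u = e^(−0.03)·[0.5184·36.0581 + 0.4816·0.0000] = 18.1405
Node d (S = 101.1): V_d = e^(−0.03)·[0.5184·0.0000 + 0.4816·0.0000] = 0.0000
Node 0 (S = 125): V_0 = e^(−0.03)·[0.5184·18.1405 + 0.4816·0.0000] = 9.1263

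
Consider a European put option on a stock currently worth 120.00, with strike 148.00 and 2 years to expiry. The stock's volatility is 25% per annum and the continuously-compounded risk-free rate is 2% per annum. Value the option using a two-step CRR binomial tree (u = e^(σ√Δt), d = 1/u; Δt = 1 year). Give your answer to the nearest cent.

CRR parameters: u = e^(σ√Δt) = e^(0.25·√1) = 1.2840, d = 1/u = 0.7788
Per-period rate: rΔt = 0.02·1 = 0.02, so R = e^0.02 = 1.0202
Risk-neutral probability p = (e^0.02 − 0.7788)/(1.2840 − 0.7788) = 0.2414/0.5052 = 0.4778
Terminal stock prices: S_uu = 197.8, S_ud = 120, S_dd = 72.78
Terminal payoffs (K − S): max(-49.85, 0) = 0, max(28, 0) = 28, max(75.22, 0) = 75.22
Node u (S = 154.1): V_u = e^(−0.02)·[0.4778·0.0000 + 0.5222·28.0000] = 14.3318
Node d (S = 93.46): V_d = e^(−0.02)·[0.4778·28.0000 + 0.5222·75.2163] = 51.6133
Node 0 (S = 120): V_0 = e^(−0.02)·[0.4778·14.3318 + 0.5222·51.6133] = 33.1306

33.13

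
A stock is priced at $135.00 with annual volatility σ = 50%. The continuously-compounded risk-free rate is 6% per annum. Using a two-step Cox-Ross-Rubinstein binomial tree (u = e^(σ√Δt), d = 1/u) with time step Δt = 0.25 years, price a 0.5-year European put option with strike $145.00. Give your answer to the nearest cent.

CRR parameters: u = e^(σ√Δt) = e^(0.5·√0.25) = 1.2840, d = 1/u = 0.7788
Per-period rate: rΔt = 0.06·0.25 = 0.015, so R = e^0.015 = 1.0151
Risk-neutral probability p = (e^0.015 − 0.7788)/(1.2840 − 0.7788) = 0.2363/0.5052 = 0.4677
Terminal stock prices: S_uu = 222.6, S_ud = 135, S_dd = 81.88
Terminal payoffs (K − S): max(-77.58, 0) = 0, max(10, 0) = 10, max(63.12, 0) = 63.12
Node u (S = 173.3): V_u = e^(−0.015)·[0.4677·0.0000 + 0.5323·10.0000] = 5.2434
Node d (S = 105.1): V_d = e^(−0.015)·[0.4677·10.0000 + 0.5323·63.1184] = 37.7031
Node 0 (S = 135): V_0 = e^(−0.015)·[0.4677·5.2434 + 0.5323·37.7031] = 22.1852

$22.19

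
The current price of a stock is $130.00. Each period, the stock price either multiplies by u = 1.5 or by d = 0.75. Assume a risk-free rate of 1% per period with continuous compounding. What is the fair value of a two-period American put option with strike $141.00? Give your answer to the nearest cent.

Risk-neutral probability p = (e^0.01 − 0.75)/(1.5 − 0.75) = 0.2601/0.7500 = 0.3467
Terminal stock prices: S_uu = 292.5, S_ud = 146.2, S_dd = 73.12
Terminal payoffs (K − S): max(-151.5, 0) = 0, max(-5.25, 0) = 0, max(67.88, 0) = 67.88
Node u (S = 195): continuation = e^(−0.01)·[0.3467·0.0000 + 0.6533·0.0000] = 0.0000; exercise value = 0.0000 ≤ continuation, so V_u = 0.0000
Node d (S = 97.5): continuation = e^(−0.01)·[0.3467·0.0000 + 0.6533·67.8750] = 43.8993; exercise value = 43.5000 ≤ continuation, so V_d = 43.8993
Node 0 (S = 130): continuation = e^(−0.01)·[0.3467·0.0000 + 0.6533·43.8993] = 28.3926; exercise value = 11.0000 ≤ continuation, so V_0 = 28.3926

$28.39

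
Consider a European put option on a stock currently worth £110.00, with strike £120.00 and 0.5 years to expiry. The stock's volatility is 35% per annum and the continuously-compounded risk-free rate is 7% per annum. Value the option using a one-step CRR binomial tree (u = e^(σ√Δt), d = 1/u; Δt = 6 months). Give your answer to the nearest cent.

CRR parameters: u = e^(σ√Δt) = e^(0.35·√0.5) = 1.2808, d = 1/u = 0.7808
Per-period rate: rΔt = 0.07·0.5 = 0.035, so R = e^0.035 = 1.0356
Risk-neutral probability p = (e^0.035 − 0.7808)/(1.2808 − 0.7808) = 0.2549/0.5000 = 0.5097
Terminal stock prices: S_u = 140.9, S_d = 85.88
Terminal payoffs (K − S): max(-20.89, 0) = 0, max(34.12, 0) = 34.12
Node 0 (S = 110): V_0 = e^(−0.035)·[0.5097·0.0000 + 0.4903·34.1164] = 16.1528

£16.15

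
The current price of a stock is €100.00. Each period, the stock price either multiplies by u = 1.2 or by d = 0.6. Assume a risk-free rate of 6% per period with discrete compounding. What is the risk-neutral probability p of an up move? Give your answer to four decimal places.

Risk-neutral probability p = (1 + 0.06 − 0.6)/(1.2 − 0.6) = 0.4600/0.6000 = 0.7667

p = 0.7667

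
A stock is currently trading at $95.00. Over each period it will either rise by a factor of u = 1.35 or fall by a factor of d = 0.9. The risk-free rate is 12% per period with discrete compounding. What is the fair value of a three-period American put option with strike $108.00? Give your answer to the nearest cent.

Risk-neutral probability p = (1 + 0.12 − 0.9)/(1.35 − 0.9) = 0.2200/0.4500 = 0.4889
Terminal stock prices: S_uuu = 233.7, S_uud = 155.8, S_udd = 103.9, S_ddd = 69.26
Terminal payoffs (K − S): max(-125.7, 0) = 0, max(-47.82, 0) = 0, max(4.117, 0) = 4.117, max(38.74, 0) = 38.74
Node uu (S = 173.1): continuation = 1/1.12·[0.4889·0.0000 + 0.5111·0.0000] = 0.0000; exercise value = 0.0000 ≤ continuation, so V_uu = 0.0000
Node ud (S = 115.4): continuation = 1/1.12·[0.4889·0.0000 + 0.5111·4.1175] = 1.8790; exercise value = 0.0000 ≤ continuation, so V_ud = 1.8790
Node dd (S = 76.95): continuation = 1/1.12·[0.4889·4.1175 + 0.5111·38.7450] = 19.4786; exercise value = 31.0500 > continuation, so V_dd = 31.0500 (exercise)
Node u (S = 128.2): continuation = 1/1.12·[0.4889·0.0000 + 0.5111·1.8790] = 0.8575; exercise value = 0.0000 ≤ continuation, so V_u = 0.8575
Node d (S = 85.5): continuation = 1/1.12·[0.4889·1.8790 + 0.5111·31.0500] = 14.9898; exercise value = 22.5000 > continuation, so V_d = 22.5000 (exercise)
Node 0 (S = 95): continuation = 1/1.12·[0.4889·0.8575 + 0.5111·22.5000] = 10.6422; exercise value = 13.0000 > continuation, so V_0 = 13.0000 (exercise)

$13.00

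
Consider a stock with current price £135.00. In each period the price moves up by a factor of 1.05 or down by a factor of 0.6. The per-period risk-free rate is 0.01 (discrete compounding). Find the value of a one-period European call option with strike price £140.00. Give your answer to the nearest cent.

Risk-neutral probability p = (1 + 0.01 − 0.6)/(1.05 − 0.6) = 0.4100/0.4500 = 0.9111
Terminal stock prices: S_u = 141.8, S_d = 81
Terminal payoffs (S − K): max(1.75, 0) = 1.75, max(-59, 0) = 0
Node 0 (S = 135): V_0 = 1/1.01·[0.9111·1.7500 + 0.0889·0.0000] = 1.5787

£1.58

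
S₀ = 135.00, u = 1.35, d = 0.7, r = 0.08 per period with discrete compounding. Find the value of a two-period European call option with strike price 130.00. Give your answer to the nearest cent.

34.00

Risk-neutral probability p = (1 + 0.08 − 0.7)/(1.35 − 0.7) = 0.3800/0.6500 = 0.5846
Terminal stock prices: S_uu = 246, S_ud = 127.6, S_dd = 66.15
Terminal payoffs (S − K): max(116, 0) = 116, max(-2.425, 0) = 0, max(-63.85, 0) = 0
Node u (S = 182.2): V_u = 1/1.08·[0.5846·116.0375 + 0.4154·0.0000] = 62.8123
Node d (S = 94.5): V_d = 1/1.08·[0.5846·0.0000 + 0.4154·0.0000] = 0.0000
Node 0 (S = 135): V_0 = 1/1.08·[0.5846·62.8123 + 0.4154·0.0000] = 34.0010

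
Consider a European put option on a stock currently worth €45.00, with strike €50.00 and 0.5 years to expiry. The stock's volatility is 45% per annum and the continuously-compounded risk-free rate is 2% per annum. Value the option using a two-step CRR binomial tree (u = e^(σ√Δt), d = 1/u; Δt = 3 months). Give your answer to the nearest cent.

€8.72

CRR parameters: u = e^(σ√Δt) = e^(0.45·√0.25) = 1.2523, d = 1/u = 0.7985
Per-period rate: rΔt = 0.02·0.25 = 0.005, so R = e^0.005 = 1.0050
Risk-neutral probability p = (e^0.005 − 0.7985)/(1.2523 − 0.7985) = 0.2065/0.4538 = 0.4550
Terminal stock prices: S_uu = 70.57, S_ud = 45, S_dd = 28.69
Terminal payoffs (K − S): max(-20.57, 0) = 0, max(5, 0) = 5, max(21.31, 0) = 21.31
Node u (S = 56.35): V_u = e^(−0.005)·[0.4550·0.0000 + 0.5450·5.0000] = 2.7113
Node d (S = 35.93): V_d = e^(−0.005)·[0.4550·5.0000 + 0.5450·21.3067] = 13.8174
Node 0 (S = 45): V_0 = e^(−0.005)·[0.4550·2.7113 + 0.5450·13.8174] = 8.7200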